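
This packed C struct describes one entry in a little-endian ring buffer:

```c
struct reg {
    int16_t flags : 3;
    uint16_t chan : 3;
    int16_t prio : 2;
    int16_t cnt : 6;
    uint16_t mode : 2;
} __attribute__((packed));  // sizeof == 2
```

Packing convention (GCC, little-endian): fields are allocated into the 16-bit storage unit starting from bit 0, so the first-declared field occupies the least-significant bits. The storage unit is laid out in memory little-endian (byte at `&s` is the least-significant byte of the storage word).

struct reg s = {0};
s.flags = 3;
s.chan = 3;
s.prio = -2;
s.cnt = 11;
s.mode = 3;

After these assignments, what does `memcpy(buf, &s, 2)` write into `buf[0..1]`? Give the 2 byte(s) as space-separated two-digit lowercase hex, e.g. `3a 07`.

9b cb

flags (3b) val=3 bits=0x3 at bit 0: 0x0003
chan (3b) val=3 bits=0x3 at bit 3: 0x001b
prio (2b) val=-2 bits=0x2 at bit 6: 0x009b
cnt (6b) val=11 bits=0xb at bit 8: 0x0b9b
mode (2b) val=3 bits=0x3 at bit 14: 0xcb9b
word = 0xcb9b → little-endian bytes:
  [0]=0x9b  [1]=0xcb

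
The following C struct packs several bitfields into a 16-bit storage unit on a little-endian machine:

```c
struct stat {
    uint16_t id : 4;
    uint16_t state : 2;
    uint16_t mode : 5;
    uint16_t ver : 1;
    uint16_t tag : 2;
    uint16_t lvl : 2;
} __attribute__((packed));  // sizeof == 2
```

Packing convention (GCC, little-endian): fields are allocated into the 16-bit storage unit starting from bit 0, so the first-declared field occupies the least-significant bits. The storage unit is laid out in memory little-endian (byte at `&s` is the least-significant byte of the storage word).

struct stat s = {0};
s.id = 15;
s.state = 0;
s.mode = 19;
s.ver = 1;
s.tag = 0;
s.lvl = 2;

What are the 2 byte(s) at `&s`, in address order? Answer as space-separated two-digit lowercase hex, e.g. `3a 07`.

id (4b) val=15 bits=0xf at bit 0: 0x000f
state (2b) val=0 bits=0x0 at bit 4: 0x000f
mode (5b) val=19 bits=0x13 at bit 6: 0x04cf
ver (1b) val=1 bits=0x1 at bit 11: 0x0ccf
tag (2b) val=0 bits=0x0 at bit 12: 0x0ccf
lvl (2b) val=2 bits=0x2 at bit 14: 0x8ccf
word = 0x8ccf → little-endian bytes:
  [0]=0xcf  [1]=0x8c

cf 8c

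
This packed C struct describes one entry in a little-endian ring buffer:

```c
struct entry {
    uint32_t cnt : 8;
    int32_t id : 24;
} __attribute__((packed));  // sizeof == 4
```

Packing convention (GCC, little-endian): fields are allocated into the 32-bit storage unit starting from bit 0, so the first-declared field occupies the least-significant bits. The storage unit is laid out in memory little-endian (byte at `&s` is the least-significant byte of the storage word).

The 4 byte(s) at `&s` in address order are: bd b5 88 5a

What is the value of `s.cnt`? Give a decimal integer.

[0]=0xbd [1]=0xb5 [2]=0x88 [3]=0x5a (little-endian) → word 0x5a88b5bd
cnt:8 @ bit 0 → (0x5a88b5bd>>0)&0xff = 0xbd  ←
id:24 @ bit 8 → (0x5a88b5bd>>8)&0xffffff = 0x5a88b5

189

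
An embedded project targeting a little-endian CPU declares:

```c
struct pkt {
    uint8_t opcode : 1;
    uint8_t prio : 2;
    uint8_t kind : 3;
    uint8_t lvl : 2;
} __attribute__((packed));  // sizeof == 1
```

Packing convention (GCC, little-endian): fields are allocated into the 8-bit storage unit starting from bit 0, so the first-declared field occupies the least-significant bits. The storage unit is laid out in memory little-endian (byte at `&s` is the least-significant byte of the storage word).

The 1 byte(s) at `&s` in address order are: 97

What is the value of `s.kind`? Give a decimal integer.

2

[0]=0x97 (little-endian) → word 0x97
opcode:1 @ bit 0 → (0x97>>0)&0x1 = 0x1
prio:2 @ bit 1 → (0x97>>1)&0x3 = 0x3
kind:3 @ bit 3 → (0x97>>3)&0x7 = 0x2  ←
lvl:2 @ bit 6 → (0x97>>6)&0x3 = 0x2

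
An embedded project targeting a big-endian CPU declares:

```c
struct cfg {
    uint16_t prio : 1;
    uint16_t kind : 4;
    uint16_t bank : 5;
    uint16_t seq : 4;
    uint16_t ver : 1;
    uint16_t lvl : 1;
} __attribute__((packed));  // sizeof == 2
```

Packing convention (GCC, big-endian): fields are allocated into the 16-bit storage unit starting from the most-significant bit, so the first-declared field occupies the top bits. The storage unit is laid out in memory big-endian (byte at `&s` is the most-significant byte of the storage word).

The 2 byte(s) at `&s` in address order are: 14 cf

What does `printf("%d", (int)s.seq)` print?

3

[0]=0x14 [1]=0xcf (big-endian) → word 0x14cf
prio [15+:1] = (word>>15) & 0x1 = 0
kind [11+:4] = (word>>11) & 0xf = 2
bank [6+:5] = (word>>6) & 0x1f = 19
seq [2+:4] = (word>>2) & 0xf = 3  ←
ver [1+:1] = (word>>1) & 0x1 = 1
lvl [0+:1] = (word>>0) & 0x1 = 1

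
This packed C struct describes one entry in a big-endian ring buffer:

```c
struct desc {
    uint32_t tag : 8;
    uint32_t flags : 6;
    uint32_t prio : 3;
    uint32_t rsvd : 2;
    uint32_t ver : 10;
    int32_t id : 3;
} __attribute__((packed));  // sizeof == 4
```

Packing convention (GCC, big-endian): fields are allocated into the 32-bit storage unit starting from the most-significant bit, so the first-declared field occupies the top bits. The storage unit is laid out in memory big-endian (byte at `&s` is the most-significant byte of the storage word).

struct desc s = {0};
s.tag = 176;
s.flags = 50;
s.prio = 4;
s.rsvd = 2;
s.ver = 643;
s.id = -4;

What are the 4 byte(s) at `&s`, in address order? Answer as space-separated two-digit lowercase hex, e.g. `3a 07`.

tag (8b) val=176 bits=0xb0 at bit 24: 0xb0000000
flags (6b) val=50 bits=0x32 at bit 18: 0xb0c80000
prio (3b) val=4 bits=0x4 at bit 15: 0xb0ca0000
rsvd (2b) val=2 bits=0x2 at bit 13: 0xb0ca4000
ver (10b) val=643 bits=0x283 at bit 3: 0xb0ca5418
id (3b) val=-4 bits=0x4 at bit 0: 0xb0ca541c
word = 0xb0ca541c → big-endian bytes:
  [0]=0xb0  [1]=0xca  [2]=0x54  [3]=0x1c

b0 ca 54 1c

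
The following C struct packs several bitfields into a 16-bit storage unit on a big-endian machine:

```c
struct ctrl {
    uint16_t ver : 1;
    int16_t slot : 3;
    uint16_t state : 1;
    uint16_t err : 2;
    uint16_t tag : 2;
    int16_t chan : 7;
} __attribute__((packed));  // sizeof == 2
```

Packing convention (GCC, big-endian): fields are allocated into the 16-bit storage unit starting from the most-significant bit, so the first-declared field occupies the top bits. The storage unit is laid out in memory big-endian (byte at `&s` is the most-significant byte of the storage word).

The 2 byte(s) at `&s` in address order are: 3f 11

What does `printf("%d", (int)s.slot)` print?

[0]=0x3f [1]=0x11 (big-endian) → word 0x3f11
ver [15+:1] = (word>>15) & 0x1 = 0
slot [12+:3] = (word>>12) & 0x7 = 3  ←
state [11+:1] = (word>>11) & 0x1 = 1
err [9+:2] = (word>>9) & 0x3 = 3
tag [7+:2] = (word>>7) & 0x3 = 2
chan [0+:7] = (word>>0) & 0x7f = 17
slot signed 3b, MSB=0: value = 3

3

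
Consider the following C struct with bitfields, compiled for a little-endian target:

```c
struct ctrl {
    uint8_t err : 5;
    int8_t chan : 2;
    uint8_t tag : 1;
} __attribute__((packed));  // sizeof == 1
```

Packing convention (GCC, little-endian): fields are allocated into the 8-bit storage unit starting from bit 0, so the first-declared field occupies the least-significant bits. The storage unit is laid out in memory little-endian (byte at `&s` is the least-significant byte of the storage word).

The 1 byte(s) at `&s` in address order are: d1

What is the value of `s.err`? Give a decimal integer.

[0]=0xd1 (little-endian) → word 0xd1
err:5 @ bit 0 → (0xd1>>0)&0x1f = 0x11  ←
chan:2 @ bit 5 → (0xd1>>5)&0x3 = 0x2
tag:1 @ bit 7 → (0xd1>>7)&0x1 = 0x1

17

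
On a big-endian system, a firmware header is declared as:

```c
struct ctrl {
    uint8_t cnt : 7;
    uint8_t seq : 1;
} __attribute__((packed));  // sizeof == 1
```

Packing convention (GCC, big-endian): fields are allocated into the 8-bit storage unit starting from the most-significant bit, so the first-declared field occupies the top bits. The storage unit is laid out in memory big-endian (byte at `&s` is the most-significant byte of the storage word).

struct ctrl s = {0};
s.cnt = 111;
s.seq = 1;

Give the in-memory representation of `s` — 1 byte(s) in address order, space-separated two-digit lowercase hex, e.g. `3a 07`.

[1+:7] cnt=111 & 0x7f = 0x6f; word=0xde
[0+:1] seq=1 & 0x1 = 0x1; word=0xdf
word = 0xdf → big-endian bytes:
  [0]=0xdf

df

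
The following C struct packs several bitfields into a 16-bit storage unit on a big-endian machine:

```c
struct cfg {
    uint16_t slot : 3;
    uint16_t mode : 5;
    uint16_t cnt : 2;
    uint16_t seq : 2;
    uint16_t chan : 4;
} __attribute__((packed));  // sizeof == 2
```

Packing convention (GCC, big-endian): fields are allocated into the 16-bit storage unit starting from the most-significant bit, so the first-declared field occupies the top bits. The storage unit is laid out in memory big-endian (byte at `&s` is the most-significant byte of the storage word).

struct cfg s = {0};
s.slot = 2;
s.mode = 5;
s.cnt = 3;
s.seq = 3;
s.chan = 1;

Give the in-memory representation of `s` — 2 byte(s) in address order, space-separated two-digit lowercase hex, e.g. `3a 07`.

45 f1

[13+:3] slot=2 & 0x7 = 0x2; word=0x4000
[8+:5] mode=5 & 0x1f = 0x5; word=0x4500
[6+:2] cnt=3 & 0x3 = 0x3; word=0x45c0
[4+:2] seq=3 & 0x3 = 0x3; word=0x45f0
[0+:4] chan=1 & 0xf = 0x1; word=0x45f1
word = 0x45f1 → big-endian bytes:
  [0]=0x45  [1]=0xf1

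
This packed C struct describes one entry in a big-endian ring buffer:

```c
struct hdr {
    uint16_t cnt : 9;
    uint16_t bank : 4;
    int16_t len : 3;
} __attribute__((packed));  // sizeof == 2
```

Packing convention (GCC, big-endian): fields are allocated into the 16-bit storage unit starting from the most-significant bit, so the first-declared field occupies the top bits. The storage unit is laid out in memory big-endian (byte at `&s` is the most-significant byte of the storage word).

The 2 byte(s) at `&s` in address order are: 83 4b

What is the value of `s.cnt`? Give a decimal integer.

[0]=0x83 [1]=0x4b (big-endian) → word 0x834b
cnt [7+:9] = (word>>7) & 0x1ff = 262  ←
bank [3+:4] = (word>>3) & 0xf = 9
len [0+:3] = (word>>0) & 0x7 = 3

262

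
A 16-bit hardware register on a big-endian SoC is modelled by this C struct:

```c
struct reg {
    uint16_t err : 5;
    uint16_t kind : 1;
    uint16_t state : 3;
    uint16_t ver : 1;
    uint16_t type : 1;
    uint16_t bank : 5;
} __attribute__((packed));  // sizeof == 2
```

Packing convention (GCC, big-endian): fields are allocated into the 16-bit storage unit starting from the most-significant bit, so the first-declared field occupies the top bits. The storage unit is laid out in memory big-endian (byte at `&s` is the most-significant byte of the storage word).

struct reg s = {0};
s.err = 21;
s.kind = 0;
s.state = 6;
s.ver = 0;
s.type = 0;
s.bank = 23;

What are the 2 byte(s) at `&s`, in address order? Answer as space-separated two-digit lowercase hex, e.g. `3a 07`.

ab 17

err:5 = 21 → 0x15 << 11 → word 0xa800
kind:1 = 0 → 0x0 << 10 → word 0xa800
state:3 = 6 → 0x6 << 7 → word 0xab00
ver:1 = 0 → 0x0 << 6 → word 0xab00
type:1 = 0 → 0x0 << 5 → word 0xab00
bank:5 = 23 → 0x17 << 0 → word 0xab17
word = 0xab17 → big-endian bytes:
  [0]=0xab  [1]=0x17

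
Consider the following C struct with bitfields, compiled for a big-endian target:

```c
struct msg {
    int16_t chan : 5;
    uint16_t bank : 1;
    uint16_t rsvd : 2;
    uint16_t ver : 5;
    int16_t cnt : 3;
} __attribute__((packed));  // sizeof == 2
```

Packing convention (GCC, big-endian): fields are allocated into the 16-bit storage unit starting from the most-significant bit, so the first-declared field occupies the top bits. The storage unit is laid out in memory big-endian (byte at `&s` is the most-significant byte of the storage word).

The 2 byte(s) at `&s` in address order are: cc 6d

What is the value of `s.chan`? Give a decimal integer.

-7

[0]=0xcc [1]=0x6d (big-endian) → word 0xcc6d
chan:5 @ bit 11 → (0xcc6d>>11)&0x1f = 0x19  ←
bank:1 @ bit 10 → (0xcc6d>>10)&0x1 = 0x1
rsvd:2 @ bit 8 → (0xcc6d>>8)&0x3 = 0x0
ver:5 @ bit 3 → (0xcc6d>>3)&0x1f = 0xd
cnt:3 @ bit 0 → (0xcc6d>>0)&0x7 = 0x5
chan signed 5b, MSB=1: 25 - 32 = -7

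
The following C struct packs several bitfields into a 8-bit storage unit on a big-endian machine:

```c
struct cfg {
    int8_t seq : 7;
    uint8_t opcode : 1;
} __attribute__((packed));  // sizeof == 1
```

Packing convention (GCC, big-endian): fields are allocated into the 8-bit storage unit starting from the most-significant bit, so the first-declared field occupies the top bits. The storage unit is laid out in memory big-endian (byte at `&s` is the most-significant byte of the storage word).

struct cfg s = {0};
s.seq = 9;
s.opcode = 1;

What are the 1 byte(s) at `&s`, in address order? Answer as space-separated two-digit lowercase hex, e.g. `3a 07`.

13

[1+:7] seq=9 & 0x7f = 0x9; word=0x12
[0+:1] opcode=1 & 0x1 = 0x1; word=0x13
word = 0x13 → big-endian bytes:
  [0]=0x13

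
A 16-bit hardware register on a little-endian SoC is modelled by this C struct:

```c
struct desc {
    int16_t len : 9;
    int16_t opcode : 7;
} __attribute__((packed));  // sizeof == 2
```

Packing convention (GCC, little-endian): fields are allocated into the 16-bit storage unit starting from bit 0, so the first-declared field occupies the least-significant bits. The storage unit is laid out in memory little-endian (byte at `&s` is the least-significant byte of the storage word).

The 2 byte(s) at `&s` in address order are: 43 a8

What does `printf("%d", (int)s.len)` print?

67

[0]=0x43 [1]=0xa8 (little-endian) → word 0xa843
len [0+:9] = (word>>0) & 0x1ff = 67  ←
opcode [9+:7] = (word>>9) & 0x7f = 84
len signed 9b, MSB=0: value = 67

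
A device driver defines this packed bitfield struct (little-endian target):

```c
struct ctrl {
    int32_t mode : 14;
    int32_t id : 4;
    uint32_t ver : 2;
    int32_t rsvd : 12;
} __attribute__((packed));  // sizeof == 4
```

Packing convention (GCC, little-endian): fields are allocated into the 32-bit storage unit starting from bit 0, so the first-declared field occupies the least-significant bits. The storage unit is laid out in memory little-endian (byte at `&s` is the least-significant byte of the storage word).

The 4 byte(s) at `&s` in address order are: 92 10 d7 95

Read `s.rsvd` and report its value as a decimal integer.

-1699

[0]=0x92 [1]=0x10 [2]=0xd7 [3]=0x95 (little-endian) → word 0x95d71092
mode [0+:14] = (word>>0) & 0x3fff = 4242
id [14+:4] = (word>>14) & 0xf = 12
ver [18+:2] = (word>>18) & 0x3 = 1
rsvd [20+:12] = (word>>20) & 0xfff = 2397  ←
rsvd signed 12b, MSB=1: 2397 - 4096 = -1699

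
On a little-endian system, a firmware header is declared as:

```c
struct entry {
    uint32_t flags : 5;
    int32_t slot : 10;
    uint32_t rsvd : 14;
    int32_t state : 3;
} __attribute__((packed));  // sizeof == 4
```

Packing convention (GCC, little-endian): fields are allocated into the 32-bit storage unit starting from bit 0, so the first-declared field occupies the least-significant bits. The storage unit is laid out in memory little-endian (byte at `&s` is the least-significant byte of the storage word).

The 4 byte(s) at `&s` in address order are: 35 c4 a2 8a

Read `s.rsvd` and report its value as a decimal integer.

[0]=0x35 [1]=0xc4 [2]=0xa2 [3]=0x8a (little-endian) → word 0x8aa2c435
flags:5 @ bit 0 → (0x8aa2c435>>0)&0x1f = 0x15
slot:10 @ bit 5 → (0x8aa2c435>>5)&0x3ff = 0x221
rsvd:14 @ bit 15 → (0x8aa2c435>>15)&0x3fff = 0x1545  ←
state:3 @ bit 29 → (0x8aa2c435>>29)&0x7 = 0x4

5445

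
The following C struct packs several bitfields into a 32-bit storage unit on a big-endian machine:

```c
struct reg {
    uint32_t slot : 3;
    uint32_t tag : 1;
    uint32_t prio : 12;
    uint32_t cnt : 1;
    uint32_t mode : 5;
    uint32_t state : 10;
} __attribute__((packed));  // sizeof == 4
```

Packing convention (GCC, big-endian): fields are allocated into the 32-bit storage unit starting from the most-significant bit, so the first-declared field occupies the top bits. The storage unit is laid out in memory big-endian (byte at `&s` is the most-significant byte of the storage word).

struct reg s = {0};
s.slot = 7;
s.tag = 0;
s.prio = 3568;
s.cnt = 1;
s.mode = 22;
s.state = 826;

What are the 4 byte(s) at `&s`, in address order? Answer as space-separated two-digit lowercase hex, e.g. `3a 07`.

slot:3 = 7 → 0x7 << 29 → word 0xe0000000
tag:1 = 0 → 0x0 << 28 → word 0xe0000000
prio:12 = 3568 → 0xdf0 << 16 → word 0xedf00000
cnt:1 = 1 → 0x1 << 15 → word 0xedf08000
mode:5 = 22 → 0x16 << 10 → word 0xedf0d800
state:10 = 826 → 0x33a << 0 → word 0xedf0db3a
word = 0xedf0db3a → big-endian bytes:
  [0]=0xed  [1]=0xf0  [2]=0xdb  [3]=0x3a

ed f0 db 3a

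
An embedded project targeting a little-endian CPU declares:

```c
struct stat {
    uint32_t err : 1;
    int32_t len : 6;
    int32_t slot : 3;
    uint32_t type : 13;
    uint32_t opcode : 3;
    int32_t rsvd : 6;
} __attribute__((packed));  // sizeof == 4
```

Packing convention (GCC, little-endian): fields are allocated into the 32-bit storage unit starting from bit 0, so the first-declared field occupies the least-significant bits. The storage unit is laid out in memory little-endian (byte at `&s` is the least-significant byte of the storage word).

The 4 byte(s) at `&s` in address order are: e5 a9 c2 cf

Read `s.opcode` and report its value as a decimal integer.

[0]=0xe5 [1]=0xa9 [2]=0xc2 [3]=0xcf (little-endian) → word 0xcfc2a9e5
err:1 @ bit 0 → (0xcfc2a9e5>>0)&0x1 = 0x1
len:6 @ bit 1 → (0xcfc2a9e5>>1)&0x3f = 0x32
slot:3 @ bit 7 → (0xcfc2a9e5>>7)&0x7 = 0x3
type:13 @ bit 10 → (0xcfc2a9e5>>10)&0x1fff = 0x10aa
opcode:3 @ bit 23 → (0xcfc2a9e5>>23)&0x7 = 0x7  ←
rsvd:6 @ bit 26 → (0xcfc2a9e5>>26)&0x3f = 0x33

7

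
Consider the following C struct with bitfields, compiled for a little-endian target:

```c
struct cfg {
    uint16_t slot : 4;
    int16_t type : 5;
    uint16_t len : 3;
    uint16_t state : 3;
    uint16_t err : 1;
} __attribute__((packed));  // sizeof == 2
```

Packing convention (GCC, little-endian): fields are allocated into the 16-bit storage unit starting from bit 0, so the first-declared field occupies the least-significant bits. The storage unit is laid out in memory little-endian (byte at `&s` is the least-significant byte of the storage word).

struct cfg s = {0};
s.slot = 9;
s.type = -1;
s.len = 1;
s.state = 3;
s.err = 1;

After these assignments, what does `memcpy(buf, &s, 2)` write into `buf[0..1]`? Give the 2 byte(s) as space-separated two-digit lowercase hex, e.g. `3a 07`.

slot (4b) val=9 bits=0x9 at bit 0: 0x0009
type (5b) val=-1 bits=0x1f at bit 4: 0x01f9
len (3b) val=1 bits=0x1 at bit 9: 0x03f9
state (3b) val=3 bits=0x3 at bit 12: 0x33f9
err (1b) val=1 bits=0x1 at bit 15: 0xb3f9
word = 0xb3f9 → little-endian bytes:
  [0]=0xf9  [1]=0xb3

f9 b3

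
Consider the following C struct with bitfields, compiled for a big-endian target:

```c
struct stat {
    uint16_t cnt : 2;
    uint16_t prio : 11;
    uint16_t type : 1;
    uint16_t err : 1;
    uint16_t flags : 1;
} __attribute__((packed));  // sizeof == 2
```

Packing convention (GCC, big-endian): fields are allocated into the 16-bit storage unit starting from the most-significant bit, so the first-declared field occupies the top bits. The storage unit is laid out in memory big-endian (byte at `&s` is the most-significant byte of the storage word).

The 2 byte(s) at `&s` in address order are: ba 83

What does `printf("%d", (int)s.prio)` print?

[0]=0xba [1]=0x83 (big-endian) → word 0xba83
cnt [14+:2] = (word>>14) & 0x3 = 2
prio [3+:11] = (word>>3) & 0x7ff = 1872  ←
type [2+:1] = (word>>2) & 0x1 = 0
err [1+:1] = (word>>1) & 0x1 = 1
flags [0+:1] = (word>>0) & 0x1 = 1

1872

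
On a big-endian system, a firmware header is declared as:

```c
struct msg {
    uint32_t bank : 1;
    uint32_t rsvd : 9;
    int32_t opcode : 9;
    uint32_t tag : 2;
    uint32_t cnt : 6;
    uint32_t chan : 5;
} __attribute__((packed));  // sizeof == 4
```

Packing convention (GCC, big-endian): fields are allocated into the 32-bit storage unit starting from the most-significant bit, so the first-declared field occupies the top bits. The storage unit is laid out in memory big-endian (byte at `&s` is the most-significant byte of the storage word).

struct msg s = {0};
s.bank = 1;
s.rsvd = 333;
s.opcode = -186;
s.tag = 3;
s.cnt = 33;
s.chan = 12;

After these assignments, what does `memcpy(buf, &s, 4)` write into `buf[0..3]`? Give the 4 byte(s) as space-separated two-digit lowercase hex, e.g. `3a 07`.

bank:1 = 1 → 0x1 << 31 → word 0x80000000
rsvd:9 = 333 → 0x14d << 22 → word 0xd3400000
opcode:9 = -186 → 0x146 << 13 → word 0xd368c000
tag:2 = 3 → 0x3 << 11 → word 0xd368d800
cnt:6 = 33 → 0x21 << 5 → word 0xd368dc20
chan:5 = 12 → 0xc << 0 → word 0xd368dc2c
word = 0xd368dc2c → big-endian bytes:
  [0]=0xd3  [1]=0x68  [2]=0xdc  [3]=0x2c

d3 68 dc 2c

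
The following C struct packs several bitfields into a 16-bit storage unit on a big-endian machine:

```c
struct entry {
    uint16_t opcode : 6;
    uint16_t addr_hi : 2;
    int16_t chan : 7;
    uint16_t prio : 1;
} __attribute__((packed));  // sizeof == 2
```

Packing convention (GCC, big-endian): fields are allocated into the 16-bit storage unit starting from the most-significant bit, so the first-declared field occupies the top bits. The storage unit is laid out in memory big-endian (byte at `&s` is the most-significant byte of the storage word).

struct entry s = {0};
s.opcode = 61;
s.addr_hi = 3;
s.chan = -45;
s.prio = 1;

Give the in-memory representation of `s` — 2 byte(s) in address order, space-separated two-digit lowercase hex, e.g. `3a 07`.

[10+:6] opcode=61 & 0x3f = 0x3d; word=0xf400
[8+:2] addr_hi=3 & 0x3 = 0x3; word=0xf700
[1+:7] chan=-45 & 0x7f = 0x53; word=0xf7a6
[0+:1] prio=1 & 0x1 = 0x1; word=0xf7a7
word = 0xf7a7 → big-endian bytes:
  [0]=0xf7  [1]=0xa7

f7 a7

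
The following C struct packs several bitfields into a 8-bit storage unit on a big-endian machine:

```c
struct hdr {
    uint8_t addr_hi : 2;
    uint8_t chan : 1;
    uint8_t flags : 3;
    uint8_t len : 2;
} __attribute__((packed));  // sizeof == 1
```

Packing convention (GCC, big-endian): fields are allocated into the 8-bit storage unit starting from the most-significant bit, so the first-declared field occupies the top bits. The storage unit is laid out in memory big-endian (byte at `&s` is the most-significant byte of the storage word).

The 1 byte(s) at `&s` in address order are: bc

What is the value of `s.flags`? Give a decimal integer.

7

[0]=0xbc (big-endian) → word 0xbc
addr_hi:2 @ bit 6 → (0xbc>>6)&0x3 = 0x2
chan:1 @ bit 5 → (0xbc>>5)&0x1 = 0x1
flags:3 @ bit 2 → (0xbc>>2)&0x7 = 0x7  ←
len:2 @ bit 0 → (0xbc>>0)&0x3 = 0x0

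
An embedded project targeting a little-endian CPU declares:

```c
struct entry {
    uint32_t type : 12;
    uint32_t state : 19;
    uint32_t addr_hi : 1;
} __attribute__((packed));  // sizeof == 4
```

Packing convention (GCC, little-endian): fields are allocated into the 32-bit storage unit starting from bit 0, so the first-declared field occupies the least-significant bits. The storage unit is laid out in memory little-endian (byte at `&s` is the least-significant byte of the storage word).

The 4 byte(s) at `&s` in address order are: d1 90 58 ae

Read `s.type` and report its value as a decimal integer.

209

[0]=0xd1 [1]=0x90 [2]=0x58 [3]=0xae (little-endian) → word 0xae5890d1
type [0+:12] = (word>>0) & 0xfff = 209  ←
state [12+:19] = (word>>12) & 0x7ffff = 189833
addr_hi [31+:1] = (word>>31) & 0x1 = 1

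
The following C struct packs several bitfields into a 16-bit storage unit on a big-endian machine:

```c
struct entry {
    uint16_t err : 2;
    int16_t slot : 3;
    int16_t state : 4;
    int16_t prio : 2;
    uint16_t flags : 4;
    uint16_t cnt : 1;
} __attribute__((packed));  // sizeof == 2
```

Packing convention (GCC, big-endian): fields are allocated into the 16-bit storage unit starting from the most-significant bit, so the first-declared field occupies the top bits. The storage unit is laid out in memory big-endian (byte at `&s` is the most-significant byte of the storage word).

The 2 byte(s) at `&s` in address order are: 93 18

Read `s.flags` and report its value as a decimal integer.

[0]=0x93 [1]=0x18 (big-endian) → word 0x9318
err:2 @ bit 14 → (0x9318>>14)&0x3 = 0x2
slot:3 @ bit 11 → (0x9318>>11)&0x7 = 0x2
state:4 @ bit 7 → (0x9318>>7)&0xf = 0x6
prio:2 @ bit 5 → (0x9318>>5)&0x3 = 0x0
flags:4 @ bit 1 → (0x9318>>1)&0xf = 0xc  ←
cnt:1 @ bit 0 → (0x9318>>0)&0x1 = 0x0

12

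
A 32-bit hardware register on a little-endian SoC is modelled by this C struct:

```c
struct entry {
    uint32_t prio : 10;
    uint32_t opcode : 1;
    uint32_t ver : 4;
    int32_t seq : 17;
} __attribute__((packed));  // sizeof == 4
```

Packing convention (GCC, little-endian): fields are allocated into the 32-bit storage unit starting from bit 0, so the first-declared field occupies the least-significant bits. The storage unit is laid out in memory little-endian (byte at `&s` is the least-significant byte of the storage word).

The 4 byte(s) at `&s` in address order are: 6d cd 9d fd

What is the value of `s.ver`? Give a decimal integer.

[0]=0x6d [1]=0xcd [2]=0x9d [3]=0xfd (little-endian) → word 0xfd9dcd6d
prio:10 @ bit 0 → (0xfd9dcd6d>>0)&0x3ff = 0x16d
opcode:1 @ bit 10 → (0xfd9dcd6d>>10)&0x1 = 0x1
ver:4 @ bit 11 → (0xfd9dcd6d>>11)&0xf = 0x9  ←
seq:17 @ bit 15 → (0xfd9dcd6d>>15)&0x1ffff = 0x1fb3b

9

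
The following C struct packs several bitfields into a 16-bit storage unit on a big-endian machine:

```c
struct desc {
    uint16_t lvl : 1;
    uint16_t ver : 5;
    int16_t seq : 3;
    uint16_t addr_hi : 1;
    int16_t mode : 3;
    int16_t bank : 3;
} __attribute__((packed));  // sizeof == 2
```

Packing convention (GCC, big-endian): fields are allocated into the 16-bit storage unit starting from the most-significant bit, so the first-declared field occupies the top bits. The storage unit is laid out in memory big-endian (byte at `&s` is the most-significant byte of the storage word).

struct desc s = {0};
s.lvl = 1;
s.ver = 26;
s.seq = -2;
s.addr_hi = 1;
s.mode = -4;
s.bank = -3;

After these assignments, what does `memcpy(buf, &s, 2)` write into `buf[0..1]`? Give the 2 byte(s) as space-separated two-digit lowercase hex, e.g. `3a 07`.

eb 65

lvl (1b) val=1 bits=0x1 at bit 15: 0x8000
ver (5b) val=26 bits=0x1a at bit 10: 0xe800
seq (3b) val=-2 bits=0x6 at bit 7: 0xeb00
addr_hi (1b) val=1 bits=0x1 at bit 6: 0xeb40
mode (3b) val=-4 bits=0x4 at bit 3: 0xeb60
bank (3b) val=-3 bits=0x5 at bit 0: 0xeb65
word = 0xeb65 → big-endian bytes:
  [0]=0xeb  [1]=0x65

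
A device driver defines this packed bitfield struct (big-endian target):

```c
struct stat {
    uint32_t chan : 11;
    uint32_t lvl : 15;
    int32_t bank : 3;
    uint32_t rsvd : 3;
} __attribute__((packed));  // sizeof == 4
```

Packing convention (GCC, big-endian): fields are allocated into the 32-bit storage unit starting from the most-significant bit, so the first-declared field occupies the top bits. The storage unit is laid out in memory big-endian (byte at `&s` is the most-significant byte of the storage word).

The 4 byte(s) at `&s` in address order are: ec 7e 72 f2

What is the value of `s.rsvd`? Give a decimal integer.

2

[0]=0xec [1]=0x7e [2]=0x72 [3]=0xf2 (big-endian) → word 0xec7e72f2
chan:11 @ bit 21 → (0xec7e72f2>>21)&0x7ff = 0x763
lvl:15 @ bit 6 → (0xec7e72f2>>6)&0x7fff = 0x79cb
bank:3 @ bit 3 → (0xec7e72f2>>3)&0x7 = 0x6
rsvd:3 @ bit 0 → (0xec7e72f2>>0)&0x7 = 0x2  ←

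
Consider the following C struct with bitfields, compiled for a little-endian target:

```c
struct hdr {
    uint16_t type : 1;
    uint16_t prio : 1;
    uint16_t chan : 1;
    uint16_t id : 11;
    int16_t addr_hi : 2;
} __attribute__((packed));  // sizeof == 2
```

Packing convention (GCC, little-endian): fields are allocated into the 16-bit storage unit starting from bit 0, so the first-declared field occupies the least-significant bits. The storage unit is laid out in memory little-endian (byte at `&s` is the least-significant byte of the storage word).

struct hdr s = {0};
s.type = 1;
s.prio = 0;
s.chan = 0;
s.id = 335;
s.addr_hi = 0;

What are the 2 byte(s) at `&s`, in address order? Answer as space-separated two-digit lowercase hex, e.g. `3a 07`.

79 0a

type (1b) val=1 bits=0x1 at bit 0: 0x0001
prio (1b) val=0 bits=0x0 at bit 1: 0x0001
chan (1b) val=0 bits=0x0 at bit 2: 0x0001
id (11b) val=335 bits=0x14f at bit 3: 0x0a79
addr_hi (2b) val=0 bits=0x0 at bit 14: 0x0a79
word = 0x0a79 → little-endian bytes:
  [0]=0x79  [1]=0x0a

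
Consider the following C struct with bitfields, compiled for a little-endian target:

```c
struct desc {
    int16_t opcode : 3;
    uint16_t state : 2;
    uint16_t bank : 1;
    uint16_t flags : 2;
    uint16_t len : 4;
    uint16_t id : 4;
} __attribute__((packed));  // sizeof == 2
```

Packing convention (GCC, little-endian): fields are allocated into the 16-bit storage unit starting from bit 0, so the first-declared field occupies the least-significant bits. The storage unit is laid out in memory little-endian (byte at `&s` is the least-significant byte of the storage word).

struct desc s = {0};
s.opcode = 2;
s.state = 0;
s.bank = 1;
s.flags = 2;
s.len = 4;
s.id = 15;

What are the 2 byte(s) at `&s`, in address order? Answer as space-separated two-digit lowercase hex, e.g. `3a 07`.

opcode (3b) val=2 bits=0x2 at bit 0: 0x0002
state (2b) val=0 bits=0x0 at bit 3: 0x0002
bank (1b) val=1 bits=0x1 at bit 5: 0x0022
flags (2b) val=2 bits=0x2 at bit 6: 0x00a2
len (4b) val=4 bits=0x4 at bit 8: 0x04a2
id (4b) val=15 bits=0xf at bit 12: 0xf4a2
word = 0xf4a2 → little-endian bytes:
  [0]=0xa2  [1]=0xf4

a2 f4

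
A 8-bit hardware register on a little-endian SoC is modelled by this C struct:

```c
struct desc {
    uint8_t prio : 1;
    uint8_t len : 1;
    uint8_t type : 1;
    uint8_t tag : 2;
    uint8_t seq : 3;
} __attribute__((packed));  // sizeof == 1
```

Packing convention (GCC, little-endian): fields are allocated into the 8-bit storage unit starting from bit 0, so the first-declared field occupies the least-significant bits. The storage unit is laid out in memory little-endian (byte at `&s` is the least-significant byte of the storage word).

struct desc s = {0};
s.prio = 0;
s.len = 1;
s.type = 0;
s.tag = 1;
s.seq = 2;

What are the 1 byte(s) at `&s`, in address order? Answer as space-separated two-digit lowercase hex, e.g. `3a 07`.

4a

[0+:1] prio=0 & 0x1 = 0x0; word=0x00
[1+:1] len=1 & 0x1 = 0x1; word=0x02
[2+:1] type=0 & 0x1 = 0x0; word=0x02
[3+:2] tag=1 & 0x3 = 0x1; word=0x0a
[5+:3] seq=2 & 0x7 = 0x2; word=0x4a
word = 0x4a → little-endian bytes:
  [0]=0x4a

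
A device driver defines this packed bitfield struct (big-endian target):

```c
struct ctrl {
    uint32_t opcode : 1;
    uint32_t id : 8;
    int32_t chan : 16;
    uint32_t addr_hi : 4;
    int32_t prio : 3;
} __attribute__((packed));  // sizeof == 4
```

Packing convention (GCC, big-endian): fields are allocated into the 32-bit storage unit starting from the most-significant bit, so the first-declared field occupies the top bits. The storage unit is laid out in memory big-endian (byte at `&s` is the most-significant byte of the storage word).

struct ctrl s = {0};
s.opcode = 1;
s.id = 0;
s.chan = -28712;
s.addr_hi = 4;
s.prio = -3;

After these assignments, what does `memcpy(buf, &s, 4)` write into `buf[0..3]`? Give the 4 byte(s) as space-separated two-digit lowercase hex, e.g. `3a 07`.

80 47 ec 25

opcode (1b) val=1 bits=0x1 at bit 31: 0x80000000
id (8b) val=0 bits=0x0 at bit 23: 0x80000000
chan (16b) val=-28712 bits=0x8fd8 at bit 7: 0x8047ec00
addr_hi (4b) val=4 bits=0x4 at bit 3: 0x8047ec20
prio (3b) val=-3 bits=0x5 at bit 0: 0x8047ec25
word = 0x8047ec25 → big-endian bytes:
  [0]=0x80  [1]=0x47  [2]=0xec  [3]=0x25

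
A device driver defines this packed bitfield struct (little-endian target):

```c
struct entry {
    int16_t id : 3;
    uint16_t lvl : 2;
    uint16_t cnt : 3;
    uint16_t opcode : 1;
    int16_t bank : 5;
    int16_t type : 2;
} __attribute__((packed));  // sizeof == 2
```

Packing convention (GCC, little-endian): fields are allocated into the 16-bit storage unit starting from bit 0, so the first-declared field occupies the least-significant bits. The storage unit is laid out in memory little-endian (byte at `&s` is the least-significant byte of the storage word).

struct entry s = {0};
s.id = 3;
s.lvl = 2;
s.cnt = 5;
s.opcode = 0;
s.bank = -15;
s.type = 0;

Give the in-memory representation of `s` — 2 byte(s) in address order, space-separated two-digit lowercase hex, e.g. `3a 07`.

id (3b) val=3 bits=0x3 at bit 0: 0x0003
lvl (2b) val=2 bits=0x2 at bit 3: 0x0013
cnt (3b) val=5 bits=0x5 at bit 5: 0x00b3
opcode (1b) val=0 bits=0x0 at bit 8: 0x00b3
bank (5b) val=-15 bits=0x11 at bit 9: 0x22b3
type (2b) val=0 bits=0x0 at bit 14: 0x22b3
word = 0x22b3 → little-endian bytes:
  [0]=0xb3  [1]=0x22

b3 22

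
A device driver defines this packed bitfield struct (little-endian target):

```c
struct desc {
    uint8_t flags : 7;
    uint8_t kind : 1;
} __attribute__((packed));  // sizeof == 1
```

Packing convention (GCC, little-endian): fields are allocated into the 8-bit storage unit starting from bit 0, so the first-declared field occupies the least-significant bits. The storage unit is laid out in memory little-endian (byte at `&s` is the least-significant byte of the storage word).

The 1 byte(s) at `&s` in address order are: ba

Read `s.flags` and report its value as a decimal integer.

[0]=0xba (little-endian) → word 0xba
flags:7 @ bit 0 → (0xba>>0)&0x7f = 0x3a  ←
kind:1 @ bit 7 → (0xba>>7)&0x1 = 0x1

58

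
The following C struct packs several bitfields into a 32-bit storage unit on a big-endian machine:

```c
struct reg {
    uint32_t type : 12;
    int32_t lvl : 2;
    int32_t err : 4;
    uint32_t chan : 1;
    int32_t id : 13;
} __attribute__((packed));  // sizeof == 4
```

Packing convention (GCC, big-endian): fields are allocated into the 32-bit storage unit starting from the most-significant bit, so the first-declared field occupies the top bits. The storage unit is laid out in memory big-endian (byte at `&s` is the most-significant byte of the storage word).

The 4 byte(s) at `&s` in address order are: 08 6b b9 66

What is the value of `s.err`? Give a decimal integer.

[0]=0x08 [1]=0x6b [2]=0xb9 [3]=0x66 (big-endian) → word 0x086bb966
type:12 @ bit 20 → (0x086bb966>>20)&0xfff = 0x86
lvl:2 @ bit 18 → (0x086bb966>>18)&0x3 = 0x2
err:4 @ bit 14 → (0x086bb966>>14)&0xf = 0xe  ←
chan:1 @ bit 13 → (0x086bb966>>13)&0x1 = 0x1
id:13 @ bit 0 → (0x086bb966>>0)&0x1fff = 0x1966
err signed 4b, MSB=1: 14 - 16 = -2

-2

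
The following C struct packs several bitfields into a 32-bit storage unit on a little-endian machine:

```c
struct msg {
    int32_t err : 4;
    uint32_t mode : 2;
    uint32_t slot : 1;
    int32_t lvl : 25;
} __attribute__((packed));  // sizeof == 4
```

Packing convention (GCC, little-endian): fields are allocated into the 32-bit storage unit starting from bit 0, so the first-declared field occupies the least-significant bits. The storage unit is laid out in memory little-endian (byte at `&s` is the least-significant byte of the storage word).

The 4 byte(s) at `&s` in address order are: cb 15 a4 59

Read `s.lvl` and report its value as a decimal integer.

11749419

[0]=0xcb [1]=0x15 [2]=0xa4 [3]=0x59 (little-endian) → word 0x59a415cb
err:4 @ bit 0 → (0x59a415cb>>0)&0xf = 0xb
mode:2 @ bit 4 → (0x59a415cb>>4)&0x3 = 0x0
slot:1 @ bit 6 → (0x59a415cb>>6)&0x1 = 0x1
lvl:25 @ bit 7 → (0x59a415cb>>7)&0x1ffffff = 0xb3482b  ←
lvl signed 25b, MSB=0: value = 11749419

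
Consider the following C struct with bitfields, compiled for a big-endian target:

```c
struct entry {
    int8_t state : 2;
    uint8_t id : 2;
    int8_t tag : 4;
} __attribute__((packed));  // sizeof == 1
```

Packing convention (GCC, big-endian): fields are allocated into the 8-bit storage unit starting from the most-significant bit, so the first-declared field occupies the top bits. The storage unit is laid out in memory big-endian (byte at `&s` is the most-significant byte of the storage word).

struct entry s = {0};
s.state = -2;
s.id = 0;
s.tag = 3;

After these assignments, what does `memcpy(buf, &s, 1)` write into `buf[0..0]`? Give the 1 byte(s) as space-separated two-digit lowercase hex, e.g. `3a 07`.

state (2b) val=-2 bits=0x2 at bit 6: 0x80
id (2b) val=0 bits=0x0 at bit 4: 0x80
tag (4b) val=3 bits=0x3 at bit 0: 0x83
word = 0x83 → big-endian bytes:
  [0]=0x83

83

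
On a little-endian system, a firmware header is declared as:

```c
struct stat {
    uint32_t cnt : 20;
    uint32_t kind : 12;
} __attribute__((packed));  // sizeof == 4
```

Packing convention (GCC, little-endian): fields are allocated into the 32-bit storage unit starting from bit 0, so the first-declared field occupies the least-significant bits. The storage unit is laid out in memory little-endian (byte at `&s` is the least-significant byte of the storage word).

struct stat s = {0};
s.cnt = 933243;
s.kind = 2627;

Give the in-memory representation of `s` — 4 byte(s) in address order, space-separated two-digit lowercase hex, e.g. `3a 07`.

cnt (20b) val=933243 bits=0xe3d7b at bit 0: 0x000e3d7b
kind (12b) val=2627 bits=0xa43 at bit 20: 0xa43e3d7b
word = 0xa43e3d7b → little-endian bytes:
  [0]=0x7b  [1]=0x3d  [2]=0x3e  [3]=0xa4

7b 3d 3e a4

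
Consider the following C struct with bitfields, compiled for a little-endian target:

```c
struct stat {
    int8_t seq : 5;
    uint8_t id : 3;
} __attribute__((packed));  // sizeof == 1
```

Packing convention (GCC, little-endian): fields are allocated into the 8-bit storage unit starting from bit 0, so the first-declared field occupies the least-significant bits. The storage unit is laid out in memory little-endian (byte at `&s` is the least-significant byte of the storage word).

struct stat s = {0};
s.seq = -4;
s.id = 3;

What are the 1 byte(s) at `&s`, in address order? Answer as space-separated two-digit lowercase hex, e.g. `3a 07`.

7c

seq:5 = -4 → 0x1c << 0 → word 0x1c
id:3 = 3 → 0x3 << 5 → word 0x7c
word = 0x7c → little-endian bytes:
  [0]=0x7c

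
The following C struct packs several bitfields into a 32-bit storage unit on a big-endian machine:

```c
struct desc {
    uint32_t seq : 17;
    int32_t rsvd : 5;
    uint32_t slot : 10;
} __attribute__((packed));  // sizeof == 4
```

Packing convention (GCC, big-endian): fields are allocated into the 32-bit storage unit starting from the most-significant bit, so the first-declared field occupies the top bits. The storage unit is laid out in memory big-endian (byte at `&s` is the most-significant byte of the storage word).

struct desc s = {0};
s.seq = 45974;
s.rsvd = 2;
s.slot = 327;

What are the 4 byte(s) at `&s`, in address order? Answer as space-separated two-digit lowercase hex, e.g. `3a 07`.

59 cb 09 47

[15+:17] seq=45974 & 0x1ffff = 0xb396; word=0x59cb0000
[10+:5] rsvd=2 & 0x1f = 0x2; word=0x59cb0800
[0+:10] slot=327 & 0x3ff = 0x147; word=0x59cb0947
word = 0x59cb0947 → big-endian bytes:
  [0]=0x59  [1]=0xcb  [2]=0x09  [3]=0x47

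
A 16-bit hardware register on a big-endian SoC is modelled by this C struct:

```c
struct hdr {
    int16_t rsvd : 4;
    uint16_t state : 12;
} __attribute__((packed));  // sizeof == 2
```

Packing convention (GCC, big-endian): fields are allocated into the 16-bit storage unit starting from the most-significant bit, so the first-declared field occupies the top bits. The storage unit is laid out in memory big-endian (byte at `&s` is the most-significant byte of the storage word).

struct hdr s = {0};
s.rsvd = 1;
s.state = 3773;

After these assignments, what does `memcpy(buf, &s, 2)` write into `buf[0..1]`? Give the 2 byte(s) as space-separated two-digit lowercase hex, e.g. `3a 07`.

rsvd:4 = 1 → 0x1 << 12 → word 0x1000
state:12 = 3773 → 0xebd << 0 → word 0x1ebd
word = 0x1ebd → big-endian bytes:
  [0]=0x1e  [1]=0xbd

1e bd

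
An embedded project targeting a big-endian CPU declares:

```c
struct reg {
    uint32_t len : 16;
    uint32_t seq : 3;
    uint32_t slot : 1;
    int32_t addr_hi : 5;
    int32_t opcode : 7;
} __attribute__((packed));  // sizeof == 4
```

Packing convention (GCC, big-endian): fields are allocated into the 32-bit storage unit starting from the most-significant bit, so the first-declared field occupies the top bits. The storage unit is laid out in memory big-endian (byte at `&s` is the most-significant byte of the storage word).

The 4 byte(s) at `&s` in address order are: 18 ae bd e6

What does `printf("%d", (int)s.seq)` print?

[0]=0x18 [1]=0xae [2]=0xbd [3]=0xe6 (big-endian) → word 0x18aebde6
len [16+:16] = (word>>16) & 0xffff = 6318
seq [13+:3] = (word>>13) & 0x7 = 5  ←
slot [12+:1] = (word>>12) & 0x1 = 1
addr_hi [7+:5] = (word>>7) & 0x1f = 27
opcode [0+:7] = (word>>0) & 0x7f = 102

5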